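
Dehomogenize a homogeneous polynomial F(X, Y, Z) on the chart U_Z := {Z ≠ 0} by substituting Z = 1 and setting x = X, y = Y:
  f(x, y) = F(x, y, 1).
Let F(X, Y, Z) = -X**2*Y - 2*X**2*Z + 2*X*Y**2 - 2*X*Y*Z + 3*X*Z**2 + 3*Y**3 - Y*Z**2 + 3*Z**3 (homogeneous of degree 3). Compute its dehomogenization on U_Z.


f(x, y) = -x**2*y - 2*x**2 + 2*x*y**2 - 2*x*y + 3*x + 3*y**3 - y + 3

On U_Z we set Z = 1. Each monomial c·X^i·Y^j·Z^k in F becomes c·x^i·y^j·1^k = c·x^i·y^j.
Substituting Z = 1: F(X, Y, 1) = -x**2*y - 2*x**2 + 2*x*y**2 - 2*x*y + 3*x + 3*y**3 - y + 3.
Note: deg(f) ≤ deg(F) = 3; strict inequality happens when F is divisible by Z (lost terms).


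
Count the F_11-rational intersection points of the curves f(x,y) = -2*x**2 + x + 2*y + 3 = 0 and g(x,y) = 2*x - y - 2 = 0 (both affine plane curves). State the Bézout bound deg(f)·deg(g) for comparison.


Common zeros: ∅; count = 0; Bézout bound = 2.

deg(f) = 2, deg(g) = 1, so Bézout bound = 2.
Scan x ∈ F_11. For each x, list the y ∈ F_11 with f(x, y) ≡ 0 and those with g(x, y) ≡ 0 (mod 11); the common zeros in that column are the intersection.
  x = 0: f ≡ 0 at y ∈ {4}; g ≡ 0 at y ∈ {9}; common: ∅.
  x = 1: f ≡ 0 at y ∈ {10}; g ≡ 0 at y ∈ {0}; common: ∅.
  x = 2: f ≡ 0 at y ∈ {7}; g ≡ 0 at y ∈ {2}; common: ∅.
  x = 3: f ≡ 0 at y ∈ {6}; g ≡ 0 at y ∈ {4}; common: ∅.
  x = 4: f ≡ 0 at y ∈ {7}; g ≡ 0 at y ∈ {6}; common: ∅.
  x = 5: f ≡ 0 at y ∈ {10}; g ≡ 0 at y ∈ {8}; common: ∅.
  x = 6: f ≡ 0 at y ∈ {4}; g ≡ 0 at y ∈ {10}; common: ∅.
  x = 7: f ≡ 0 at y ∈ {0}; g ≡ 0 at y ∈ {1}; common: ∅.
  x = 8: f ≡ 0 at y ∈ {9}; g ≡ 0 at y ∈ {3}; common: ∅.
  x = 9: f ≡ 0 at y ∈ {9}; g ≡ 0 at y ∈ {5}; common: ∅.
  x = 10: f ≡ 0 at y ∈ {0}; g ≡ 0 at y ∈ {7}; common: ∅.
Collecting: common zeros = ∅, so the count is 0.
Comparison with the Bézout bound: 0 ≤ 2 = deg(f)·deg(g), as expected for curves with no common component (the affine F_11-count falls short of the bound because intersections may lie at infinity, over extension fields, or carry multiplicity).


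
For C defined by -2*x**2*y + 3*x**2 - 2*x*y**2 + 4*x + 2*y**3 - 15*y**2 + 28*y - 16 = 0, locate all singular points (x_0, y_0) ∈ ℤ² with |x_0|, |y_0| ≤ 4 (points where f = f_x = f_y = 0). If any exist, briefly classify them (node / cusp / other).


Singular points: {(-2, 2)}; classification: node.

Compute partial derivatives:
  f_x = -4*x*y + 6*x - 2*y**2 + 4.
  f_y = -2*x**2 - 4*x*y + 6*y**2 - 30*y + 28.
Scan x_0 ∈ {−4, ..., 4}. For each x_0, f_y(x_0, y) is a polynomial in y; find its integer roots y ∈ {−4, ..., 4}, then test f_x and f at those candidates.
  x = -4: f_y(-4, y) = 6*y**2 - 14*y - 4; no integer root y with |y| ≤ 4.
  x = -3: f_y(-3, y) = 6*y**2 - 18*y + 10; no integer root y with |y| ≤ 4.
  x = -2: f_y(-2, y) = 6*y**2 - 22*y + 20; vanishes at y ∈ {2}. (-2, 2): f_x = 0, f = 0 — SINGULAR.
  x = -1: f_y(-1, y) = 6*y**2 - 26*y + 26; no integer root y with |y| ≤ 4.
  x = 0: f_y(0, y) = 6*y**2 - 30*y + 28; no integer root y with |y| ≤ 4.
  x = 1: f_y(1, y) = 6*y**2 - 34*y + 26; no integer root y with |y| ≤ 4.
  x = 2: f_y(2, y) = 6*y**2 - 38*y + 20; no integer root y with |y| ≤ 4.
  x = 3: f_y(3, y) = 6*y**2 - 42*y + 10; no integer root y with |y| ≤ 4.
  x = 4: f_y(4, y) = 6*y**2 - 46*y - 4; no integer root y with |y| ≤ 4.
Only singular point on the grid: (-2, 2).
Classify: substitute x = -2 + u, y = 2 + v and expand: f = -2*u**2*v - u**2 - 2*u*v**2 + 2*v**3 + v**2.
No constant or linear terms (consistent with a singular point). Quadratic part: -u**2 + v**2. Cubic part: -2*u**2*v - 2*u*v**2 + 2*v**3.
The quadratic part v**2 - u**2 = (v − u)(v + u) splits into two distinct linear factors, so there are two distinct tangent lines y − 2 = ±(x − -2) — this is a node (ordinary double point).
Classification: node.


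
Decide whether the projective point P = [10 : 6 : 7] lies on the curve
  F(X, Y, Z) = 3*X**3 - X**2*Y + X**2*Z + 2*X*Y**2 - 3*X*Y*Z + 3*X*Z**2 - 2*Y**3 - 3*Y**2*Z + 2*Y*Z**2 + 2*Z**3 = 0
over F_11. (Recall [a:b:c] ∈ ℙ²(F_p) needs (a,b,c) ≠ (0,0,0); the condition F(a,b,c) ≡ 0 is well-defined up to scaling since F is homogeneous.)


F(10,6,7) ≡ 2 (mod 11); P is NOT on the curve.

Evaluate F(10, 6, 7) term-by-term (mod 11).
  3*X**3 ↦ 3·1000·1·1 = 3000
  -X**2*Y ↦ -1·100·6·1 = -600
  X**2*Z ↦ 1·100·1·7 = 700
  2*X*Y**2 ↦ 2·10·36·1 = 720
  -3*X*Y*Z ↦ -3·10·6·7 = -1260
  3*X*Z**2 ↦ 3·10·1·49 = 1470
  -2*Y**3 ↦ -2·1·216·1 = -432
  -3*Y**2*Z ↦ -3·1·36·7 = -756
  2*Y*Z**2 ↦ 2·1·6·49 = 588
  2*Z**3 ↦ 2·1·1·343 = 686
Sum: F(10, 6, 7) = (3000) + (-600) + (700) + (720) + (-1260) + (1470) + (-432) + (-756) + (588) + (686) = 4116.
Reducing mod 11: 4116 ≡ 2 (mod 11).
Since F(a, b, c) ≡ 2 ≠ 0 (mod 11), P does NOT lie on the curve.


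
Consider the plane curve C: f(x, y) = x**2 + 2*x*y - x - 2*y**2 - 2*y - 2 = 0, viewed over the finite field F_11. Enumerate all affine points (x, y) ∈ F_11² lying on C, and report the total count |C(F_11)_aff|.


Affine F_11-points: {(2, 0), (2, 1), (3, 6), (3, 7), (6, 7), (6, 9), (8, 1), (8, 6), (10, 0), (10, 9)}; count = 10.

For each of the 121 pairs (x, y) ∈ F_11², evaluate f(x, y) mod 11. Record the zeros.
  x = 0: [0↦9, 1↦5, 2↦8, 3↦7, 4↦2, 5↦4, 6↦2, 7↦7, 8↦8, 9↦5, 10↦9]  zeros at y ∈ ∅
  x = 1: [0↦9, 1↦7, 2↦1, 3↦2, 4↦10, 5↦3, 6↦3, 7↦10, 8↦2, 9↦1, 10↦7]  zeros at y ∈ ∅
  x = 2: [0↦0, 1↦0, 2↦7, 3↦10, 4↦9, 5↦4, 6↦6, 7↦4, 8↦9, 9↦10, 10↦7]  zeros at y ∈ {0, 1}
  x = 3: [0↦4, 1↦6, 2↦4, 3↦9, 4↦10, 5↦7, 6↦0, 7↦0, 8↦7, 9↦10, 10↦9]  zeros at y ∈ {6, 7}
  x = 4: [0↦10, 1↦3, 2↦3, 3↦10, 4↦2, 5↦1, 6↦7, 7↦9, 8↦7, 9↦1, 10↦2]  zeros at y ∈ ∅
  x = 5: [0↦7, 1↦2, 2↦4, 3↦2, 4↦7, 5↦8, 6↦5, 7↦9, 8↦9, 9↦5, 10↦8]  zeros at y ∈ ∅
  x = 6: [0↦6, 1↦3, 2↦7, 3↦7, 4↦3, 5↦6, 6↦5, 7↦0, 8↦2, 9↦0, 10↦5]  zeros at y ∈ {7, 9}
  x = 7: [0↦7, 1↦6, 2↦1, 3↦3, 4↦1, 5↦6, 6↦7, 7↦4, 8↦8, 9↦8, 10↦4]  zeros at y ∈ ∅
  x = 8: [0↦10, 1↦0, 2↦8, 3↦1, 4↦1, 5↦8, 6↦0, 7↦10, 8↦5, 9↦7, 10↦5]  zeros at y ∈ {1, 6}
  x = 9: [0↦4, 1↦7, 2↦6, 3↦1, 4↦3, 5↦1, 6↦6, 7↦7, 8↦4, 9↦8, 10↦8]  zeros at y ∈ ∅
  x = 10: [0↦0, 1↦5, 2↦6, 3↦3, 4↦7, 5↦7, 6↦3, 7↦6, 8↦5, 9↦0, 10↦2]  zeros at y ∈ {0, 9}
Collecting zeros: affine points = {(2, 0), (2, 1), (3, 6), (3, 7), (6, 7), (6, 9), (8, 1), (8, 6), (10, 0), (10, 9)}.
Total count |C(F_11)_aff| = 10.


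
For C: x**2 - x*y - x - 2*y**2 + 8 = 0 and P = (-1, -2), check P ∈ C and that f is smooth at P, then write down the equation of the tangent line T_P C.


Tangent line at P: -x + 9*y + 17 = 0.

Step 1: f(-1, -2) = 0, so P lies on C.
Step 2: partial derivatives
  f_x(x, y) = 2*x - y - 1, f_y(x, y) = -x - 4*y.
  f_x(P) = -1, f_y(P) = 9 (gradient nonzero, so P is smooth).
Step 3: tangent line at P: -1·(x − -1) + 9·(y − -2) = 0.
Expanding: -x + 9*y + 17 = 0.


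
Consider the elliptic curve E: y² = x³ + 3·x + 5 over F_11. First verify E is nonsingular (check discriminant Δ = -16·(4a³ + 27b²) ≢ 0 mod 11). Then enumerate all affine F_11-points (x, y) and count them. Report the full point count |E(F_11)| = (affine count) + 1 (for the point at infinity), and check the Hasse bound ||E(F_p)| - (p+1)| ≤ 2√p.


Affine points = {(0, 4), (0, 7), (1, 3), (1, 8), (4, 2), (4, 9), (10, 1), (10, 10)}; affine count = 8; |E(F_11)| = 9.

Discriminant check: Δ ∝ 4a³ + 27b² = 4·3³ + 27·5² = 4·27 + 27·25 ≡ 2 (mod 11). Nonzero ⇒ E is nonsingular.
For each x ∈ F_11, compute rhs = x³ + 3·x + 5 mod 11, then count y ∈ F_11 with y² ≡ rhs.
  x = 0: rhs = 5, matching y values: 4, 7 (2 points).
  x = 1: rhs = 9, matching y values: 3, 8 (2 points).
  x = 2: rhs = 8, matching y values: none (0 points).
  x = 3: rhs = 8, matching y values: none (0 points).
  x = 4: rhs = 4, matching y values: 2, 9 (2 points).
  x = 5: rhs = 2, matching y values: none (0 points).
  x = 6: rhs = 8, matching y values: none (0 points).
  x = 7: rhs = 6, matching y values: none (0 points).
  x = 8: rhs = 2, matching y values: none (0 points).
  x = 9: rhs = 2, matching y values: none (0 points).
  x = 10: rhs = 1, matching y values: 1, 10 (2 points).
Total affine count: 8.
Full point count |E(F_11)| = 8 + 1 = 9.
Hasse bound: |9 − (11+1)| = |-3| = 3 ≤ 2√11 ≈ 6.6332 ✓.


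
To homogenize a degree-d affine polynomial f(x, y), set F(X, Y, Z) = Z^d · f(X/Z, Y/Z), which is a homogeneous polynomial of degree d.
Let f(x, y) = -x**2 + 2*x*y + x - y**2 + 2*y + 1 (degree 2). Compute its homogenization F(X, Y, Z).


F(X, Y, Z) = -X**2 + 2*X*Y + X*Z - Y**2 + 2*Y*Z + Z**2

deg(f) = 2.
Substitute x = X/Z, y = Y/Z into f, then multiply by Z^2.
  monomial -1·x^2·y^0 ↦ -1·X^2·Y^0·Z^0.
  monomial 2·x^1·y^1 ↦ 2·X^1·Y^1·Z^0.
  monomial 1·x^1·y^0 ↦ 1·X^1·Y^0·Z^1.
  monomial -1·x^0·y^2 ↦ -1·X^0·Y^2·Z^0.
  monomial 2·x^0·y^1 ↦ 2·X^0·Y^1·Z^1.
  monomial 1·x^0·y^0 ↦ 1·X^0·Y^0·Z^2.
Collecting: F(X, Y, Z) = -X**2 + 2*X*Y + X*Z - Y**2 + 2*Y*Z + Z**2.


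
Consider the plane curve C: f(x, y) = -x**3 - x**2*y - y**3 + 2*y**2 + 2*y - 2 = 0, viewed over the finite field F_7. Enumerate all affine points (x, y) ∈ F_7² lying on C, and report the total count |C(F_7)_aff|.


Affine F_7-points: {(2, 2), (3, 1), (4, 4), (4, 6), (6, 3)}; count = 5.

For each of the 49 pairs (x, y) ∈ F_7², evaluate f(x, y) mod 7. Record the zeros.
  x = 0: [0↦5, 1↦1, 2↦2, 3↦2, 4↦2, 5↦3, 6↦6]  zeros at y ∈ ∅
  x = 1: [0↦4, 1↦6, 2↦6, 3↦5, 4↦4, 5↦4, 6↦6]  zeros at y ∈ ∅
  x = 2: [0↦4, 1↦3, 2↦0, 3↦3, 4↦6, 5↦3, 6↦2]  zeros at y ∈ {2}
  x = 3: [0↦6, 1↦0, 2↦6, 3↦4, 4↦2, 5↦1, 6↦2]  zeros at y ∈ {1}
  x = 4: [0↦4, 1↦5, 2↦4, 3↦2, 4↦0, 5↦6, 6↦0]  zeros at y ∈ {4, 6}
  x = 5: [0↦6, 1↦5, 2↦2, 3↦5, 4↦1, 5↦5, 6↦4]  zeros at y ∈ ∅
  x = 6: [0↦6, 1↦1, 2↦1, 3↦0, 4↦6, 5↦6, 6↦1]  zeros at y ∈ {3}
Collecting zeros: affine points = {(2, 2), (3, 1), (4, 4), (4, 6), (6, 3)}.
Total count |C(F_7)_aff| = 5.


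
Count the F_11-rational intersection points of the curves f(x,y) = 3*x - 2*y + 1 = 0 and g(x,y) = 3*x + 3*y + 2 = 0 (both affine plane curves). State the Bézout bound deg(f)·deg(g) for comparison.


Common zeros: {(1, 2)}; count = 1; Bézout bound = 1.

deg(f) = 1, deg(g) = 1, so Bézout bound = 1.
Scan x ∈ F_11. For each x, list the y ∈ F_11 with f(x, y) ≡ 0 and those with g(x, y) ≡ 0 (mod 11); the common zeros in that column are the intersection.
  x = 0: f ≡ 0 at y ∈ {6}; g ≡ 0 at y ∈ {3}; common: ∅.
  x = 1: f ≡ 0 at y ∈ {2}; g ≡ 0 at y ∈ {2}; common: {2}.
  x = 2: f ≡ 0 at y ∈ {9}; g ≡ 0 at y ∈ {1}; common: ∅.
  x = 3: f ≡ 0 at y ∈ {5}; g ≡ 0 at y ∈ {0}; common: ∅.
  x = 4: f ≡ 0 at y ∈ {1}; g ≡ 0 at y ∈ {10}; common: ∅.
  x = 5: f ≡ 0 at y ∈ {8}; g ≡ 0 at y ∈ {9}; common: ∅.
  x = 6: f ≡ 0 at y ∈ {4}; g ≡ 0 at y ∈ {8}; common: ∅.
  x = 7: f ≡ 0 at y ∈ {0}; g ≡ 0 at y ∈ {7}; common: ∅.
  x = 8: f ≡ 0 at y ∈ {7}; g ≡ 0 at y ∈ {6}; common: ∅.
  x = 9: f ≡ 0 at y ∈ {3}; g ≡ 0 at y ∈ {5}; common: ∅.
  x = 10: f ≡ 0 at y ∈ {10}; g ≡ 0 at y ∈ {4}; common: ∅.
Collecting: common zeros = {(1, 2)}, so the count is 1.
Comparison with the Bézout bound: 1 ≤ 1 = deg(f)·deg(g), as expected for curves with no common component (the bound is attained).


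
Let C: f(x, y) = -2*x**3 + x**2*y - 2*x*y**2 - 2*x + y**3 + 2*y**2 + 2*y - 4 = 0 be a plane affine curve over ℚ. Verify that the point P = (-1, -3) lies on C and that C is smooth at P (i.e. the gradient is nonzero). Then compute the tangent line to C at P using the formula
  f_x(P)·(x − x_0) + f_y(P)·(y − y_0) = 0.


Tangent line at P: -20*x + 6*y - 2 = 0.

Step 1: f(-1, -3) = 0, so P lies on C.
Step 2: partial derivatives
  f_x(x, y) = -6*x**2 + 2*x*y - 2*y**2 - 2, f_y(x, y) = x**2 - 4*x*y + 3*y**2 + 4*y + 2.
  f_x(P) = -20, f_y(P) = 6 (gradient nonzero, so P is smooth).
Step 3: tangent line at P: -20·(x − -1) + 6·(y − -3) = 0.
Expanding: -20*x + 6*y - 2 = 0.


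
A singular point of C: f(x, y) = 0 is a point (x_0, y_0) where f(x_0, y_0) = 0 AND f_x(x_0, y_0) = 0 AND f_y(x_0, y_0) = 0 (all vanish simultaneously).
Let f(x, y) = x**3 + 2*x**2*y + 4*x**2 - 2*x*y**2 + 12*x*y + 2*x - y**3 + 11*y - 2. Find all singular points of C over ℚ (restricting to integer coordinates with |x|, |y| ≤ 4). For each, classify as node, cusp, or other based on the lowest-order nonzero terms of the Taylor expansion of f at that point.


Singular points: {(-2, 1)}; classification: cusp.

Compute partial derivatives:
  f_x = 3*x**2 + 4*x*y + 8*x - 2*y**2 + 12*y + 2.
  f_y = 2*x**2 - 4*x*y + 12*x - 3*y**2 + 11.
Scan x_0 ∈ {−4, ..., 4}. For each x_0, f_y(x_0, y) is a polynomial in y; find its integer roots y ∈ {−4, ..., 4}, then test f_x and f at those candidates.
  x = -4: f_y(-4, y) = -3*y**2 + 16*y - 5; no integer root y with |y| ≤ 4.
  x = -3: f_y(-3, y) = -3*y**2 + 12*y - 7; no integer root y with |y| ≤ 4.
  x = -2: f_y(-2, y) = -3*y**2 + 8*y - 5; vanishes at y ∈ {1}. (-2, 1): f_x = 0, f = 0 — SINGULAR.
  x = -1: f_y(-1, y) = -3*y**2 + 4*y + 1; no integer root y with |y| ≤ 4.
  x = 0: f_y(0, y) = 11 - 3*y**2; no integer root y with |y| ≤ 4.
  x = 1: f_y(1, y) = -3*y**2 - 4*y + 25; no integer root y with |y| ≤ 4.
  x = 2: f_y(2, y) = -3*y**2 - 8*y + 43; no integer root y with |y| ≤ 4.
  x = 3: f_y(3, y) = -3*y**2 - 12*y + 65; no integer root y with |y| ≤ 4.
  x = 4: f_y(4, y) = -3*y**2 - 16*y + 91; no integer root y with |y| ≤ 4.
Only singular point on the grid: (-2, 1).
Classify: substitute x = -2 + u, y = 1 + v and expand: f = u**3 + 2*u**2*v - 2*u*v**2 - v**3 + v**2.
No constant or linear terms (consistent with a singular point). Quadratic part: v**2. Cubic part: u**3 + 2*u**2*v - 2*u*v**2 - v**3.
The quadratic part v**2 is a perfect square, so there is a single (double) tangent line v = 0, i.e. y = 1. Restricting the cubic part to that line (v = 0) leaves u**3 ≠ 0, so f is not divisible by v and the branch is v² ≈ -u**3 to lowest order — this is a cusp.
Classification: cusp.


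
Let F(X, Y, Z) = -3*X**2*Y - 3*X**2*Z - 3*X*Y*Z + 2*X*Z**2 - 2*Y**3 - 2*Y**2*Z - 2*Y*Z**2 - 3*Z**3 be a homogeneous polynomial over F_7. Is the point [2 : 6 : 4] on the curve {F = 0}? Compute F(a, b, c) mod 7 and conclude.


F(2,6,4) ≡ 5 (mod 7); P is NOT on the curve.

Evaluate F(2, 6, 4) term-by-term (mod 7).
  -3*X**2*Y ↦ -3·4·6·1 = -72
  -3*X**2*Z ↦ -3·4·1·4 = -48
  -3*X*Y*Z ↦ -3·2·6·4 = -144
  2*X*Z**2 ↦ 2·2·1·16 = 64
  -2*Y**3 ↦ -2·1·216·1 = -432
  -2*Y**2*Z ↦ -2·1·36·4 = -288
  -2*Y*Z**2 ↦ -2·1·6·16 = -192
  -3*Z**3 ↦ -3·1·1·64 = -192
Sum: F(2, 6, 4) = (-72) + (-48) + (-144) + (64) + (-432) + (-288) + (-192) + (-192) = -1304.
Reducing mod 7: -1304 ≡ 5 (mod 7).
Since F(a, b, c) ≡ 5 ≠ 0 (mod 7), P does NOT lie on the curve.


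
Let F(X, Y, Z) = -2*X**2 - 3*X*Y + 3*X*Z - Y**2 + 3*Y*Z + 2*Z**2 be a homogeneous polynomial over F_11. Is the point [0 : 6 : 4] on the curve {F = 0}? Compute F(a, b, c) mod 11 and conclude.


F(0,6,4) ≡ 2 (mod 11); P is NOT on the curve.

Evaluate F(0, 6, 4) term-by-term (mod 11).
  -2*X**2 ↦ -2·0·1·1 = 0
  -3*X*Y ↦ -3·0·6·1 = 0
  3*X*Z ↦ 3·0·1·4 = 0
  -Y**2 ↦ -1·1·36·1 = -36
  3*Y*Z ↦ 3·1·6·4 = 72
  2*Z**2 ↦ 2·1·1·16 = 32
Sum: F(0, 6, 4) = (0) + (0) + (0) + (-36) + (72) + (32) = 68.
Reducing mod 11: 68 ≡ 2 (mod 11).
Since F(a, b, c) ≡ 2 ≠ 0 (mod 11), P does NOT lie on the curve.


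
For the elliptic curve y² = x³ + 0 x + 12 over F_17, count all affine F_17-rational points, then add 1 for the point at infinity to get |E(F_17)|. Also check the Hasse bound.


Affine points = {(1, 8), (1, 9), (4, 5), (4, 12), (5, 1), (5, 16), (7, 7), (7, 10), (10, 3), (10, 14), (11, 0), (13, 4), (13, 13), (14, 6), (14, 11), (15, 2), (15, 15)}; affine count = 17; |E(F_17)| = 18.

Discriminant check: Δ ∝ 4a³ + 27b² = 4·0³ + 27·12² = 4·0 + 27·144 ≡ 12 (mod 17). Nonzero ⇒ E is nonsingular.
For each x ∈ F_17, compute rhs = x³ + 0·x + 12 mod 17, then count y ∈ F_17 with y² ≡ rhs.
  x = 0: rhs = 12, matching y values: none (0 points).
  x = 1: rhs = 13, matching y values: 8, 9 (2 points).
  x = 2: rhs = 3, matching y values: none (0 points).
  x = 3: rhs = 5, matching y values: none (0 points).
  x = 4: rhs = 8, matching y values: 5, 12 (2 points).
  x = 5: rhs = 1, matching y values: 1, 16 (2 points).
  x = 6: rhs = 7, matching y values: none (0 points).
  x = 7: rhs = 15, matching y values: 7, 10 (2 points).
  x = 8: rhs = 14, matching y values: none (0 points).
  x = 9: rhs = 10, matching y values: none (0 points).
  x = 10: rhs = 9, matching y values: 3, 14 (2 points).
  x = 11: rhs = 0, matching y values: 0 (1 points).
  x = 12: rhs = 6, matching y values: none (0 points).
  x = 13: rhs = 16, matching y values: 4, 13 (2 points).
  x = 14: rhs = 2, matching y values: 6, 11 (2 points).
  x = 15: rhs = 4, matching y values: 2, 15 (2 points).
  x = 16: rhs = 11, matching y values: none (0 points).
Total affine count: 17.
Full point count |E(F_17)| = 17 + 1 = 18.
Hasse bound: |18 − (17+1)| = |0| = 0 ≤ 2√17 ≈ 8.2462 ✓.


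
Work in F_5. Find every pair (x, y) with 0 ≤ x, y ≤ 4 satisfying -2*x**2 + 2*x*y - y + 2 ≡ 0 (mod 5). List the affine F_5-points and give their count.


Affine F_5-points: {(0, 2), (1, 0), (2, 2), (4, 0)}; count = 4.

For each of the 25 pairs (x, y) ∈ F_5², evaluate f(x, y) mod 5. Record the zeros.
  x = 0: [0↦2, 1↦1, 2↦0, 3↦4, 4↦3]  zeros at y ∈ {2}
  x = 1: [0↦0, 1↦1, 2↦2, 3↦3, 4↦4]  zeros at y ∈ {0}
  x = 2: [0↦4, 1↦2, 2↦0, 3↦3, 4↦1]  zeros at y ∈ {2}
  x = 3: [0↦4, 1↦4, 2↦4, 3↦4, 4↦4]  zeros at y ∈ ∅
  x = 4: [0↦0, 1↦2, 2↦4, 3↦1, 4↦3]  zeros at y ∈ {0}
Collecting zeros: affine points = {(0, 2), (1, 0), (2, 2), (4, 0)}.
Total count |C(F_5)_aff| = 4.


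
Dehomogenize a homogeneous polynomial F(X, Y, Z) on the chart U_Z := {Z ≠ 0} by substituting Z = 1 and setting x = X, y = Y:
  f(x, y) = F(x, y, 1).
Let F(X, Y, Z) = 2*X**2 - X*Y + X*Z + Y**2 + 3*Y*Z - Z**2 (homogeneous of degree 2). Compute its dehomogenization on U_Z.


f(x, y) = 2*x**2 - x*y + x + y**2 + 3*y - 1

On U_Z we set Z = 1. Each monomial c·X^i·Y^j·Z^k in F becomes c·x^i·y^j·1^k = c·x^i·y^j.
Substituting Z = 1: F(X, Y, 1) = 2*x**2 - x*y + x + y**2 + 3*y - 1.
Note: deg(f) ≤ deg(F) = 2; strict inequality happens when F is divisible by Z (lost terms).


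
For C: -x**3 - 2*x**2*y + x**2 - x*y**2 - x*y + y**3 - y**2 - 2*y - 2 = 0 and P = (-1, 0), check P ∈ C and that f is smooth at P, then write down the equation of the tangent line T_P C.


Tangent line at P: -5*x - 3*y - 5 = 0.

Step 1: f(-1, 0) = 0, so P lies on C.
Step 2: partial derivatives
  f_x(x, y) = -3*x**2 - 4*x*y + 2*x - y**2 - y, f_y(x, y) = -2*x**2 - 2*x*y - x + 3*y**2 - 2*y - 2.
  f_x(P) = -5, f_y(P) = -3 (gradient nonzero, so P is smooth).
Step 3: tangent line at P: -5·(x − -1) + -3·(y − 0) = 0.
Expanding: -5*x - 3*y - 5 = 0.


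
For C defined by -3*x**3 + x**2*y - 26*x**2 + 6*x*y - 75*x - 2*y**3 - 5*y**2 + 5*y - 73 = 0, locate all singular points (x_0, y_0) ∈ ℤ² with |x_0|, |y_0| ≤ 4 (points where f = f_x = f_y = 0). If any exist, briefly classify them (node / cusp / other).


Singular points: {(-3, -1)}; classification: cusp.

Compute partial derivatives:
  f_x = -9*x**2 + 2*x*y - 52*x + 6*y - 75.
  f_y = x**2 + 6*x - 6*y**2 - 10*y + 5.
Scan x_0 ∈ {−4, ..., 4}. For each x_0, f_y(x_0, y) is a polynomial in y; find its integer roots y ∈ {−4, ..., 4}, then test f_x and f at those candidates.
  x = -4: f_y(-4, y) = -6*y**2 - 10*y - 3; no integer root y with |y| ≤ 4.
  x = -3: f_y(-3, y) = -6*y**2 - 10*y - 4; vanishes at y ∈ {-1}. (-3, -1): f_x = 0, f = 0 — SINGULAR.
  x = -2: f_y(-2, y) = -6*y**2 - 10*y - 3; no integer root y with |y| ≤ 4.
  x = -1: f_y(-1, y) = -6*y**2 - 10*y; vanishes at y ∈ {0}. (-1, 0): f_x = -32 ≠ 0.
  x = 0: f_y(0, y) = -6*y**2 - 10*y + 5; no integer root y with |y| ≤ 4.
  x = 1: f_y(1, y) = -6*y**2 - 10*y + 12; no integer root y with |y| ≤ 4.
  x = 2: f_y(2, y) = -6*y**2 - 10*y + 21; no integer root y with |y| ≤ 4.
  x = 3: f_y(3, y) = -6*y**2 - 10*y + 32; no integer root y with |y| ≤ 4.
  x = 4: f_y(4, y) = -6*y**2 - 10*y + 45; no integer root y with |y| ≤ 4.
Only singular point on the grid: (-3, -1).
Classify: substitute x = -3 + u, y = -1 + v and expand: f = -3*u**3 + u**2*v - 2*v**3 + v**2.
No constant or linear terms (consistent with a singular point). Quadratic part: v**2. Cubic part: -3*u**3 + u**2*v - 2*v**3.
The quadratic part v**2 is a perfect square, so there is a single (double) tangent line v = 0, i.e. y = -1. Restricting the cubic part to that line (v = 0) leaves -3*u**3 ≠ 0, so f is not divisible by v and the branch is v² ≈ 3*u**3 to lowest order — this is a cusp.
Classification: cusp.


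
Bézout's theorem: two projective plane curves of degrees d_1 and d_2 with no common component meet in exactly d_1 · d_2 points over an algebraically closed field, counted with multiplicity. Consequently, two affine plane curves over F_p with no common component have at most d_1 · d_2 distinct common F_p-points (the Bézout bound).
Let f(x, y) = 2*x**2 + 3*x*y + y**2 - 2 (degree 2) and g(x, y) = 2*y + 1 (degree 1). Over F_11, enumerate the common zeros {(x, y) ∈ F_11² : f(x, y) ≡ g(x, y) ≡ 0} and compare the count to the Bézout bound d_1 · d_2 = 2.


Common zeros: ∅; count = 0; Bézout bound = 2.

deg(f) = 2, deg(g) = 1, so Bézout bound = 2.
Scan x ∈ F_11. For each x, list the y ∈ F_11 with f(x, y) ≡ 0 and those with g(x, y) ≡ 0 (mod 11); the common zeros in that column are the intersection.
  x = 0: f ≡ 0 at y ∈ ∅; g ≡ 0 at y ∈ {5}; common: ∅.
  x = 1: f ≡ 0 at y ∈ {0, 8}; g ≡ 0 at y ∈ {5}; common: ∅.
  x = 2: f ≡ 0 at y ∈ {2, 3}; g ≡ 0 at y ∈ {5}; common: ∅.
  x = 3: f ≡ 0 at y ∈ ∅; g ≡ 0 at y ∈ {5}; common: ∅.
  x = 4: f ≡ 0 at y ∈ ∅; g ≡ 0 at y ∈ {5}; common: ∅.
  x = 5: f ≡ 0 at y ∈ {9}; g ≡ 0 at y ∈ {5}; common: ∅.
  x = 6: f ≡ 0 at y ∈ {2}; g ≡ 0 at y ∈ {5}; common: ∅.
  x = 7: f ≡ 0 at y ∈ ∅; g ≡ 0 at y ∈ {5}; common: ∅.
  x = 8: f ≡ 0 at y ∈ ∅; g ≡ 0 at y ∈ {5}; common: ∅.
  x = 9: f ≡ 0 at y ∈ {8, 9}; g ≡ 0 at y ∈ {5}; common: ∅.
  x = 10: f ≡ 0 at y ∈ {0, 3}; g ≡ 0 at y ∈ {5}; common: ∅.
Collecting: common zeros = ∅, so the count is 0.
Comparison with the Bézout bound: 0 ≤ 2 = deg(f)·deg(g), as expected for curves with no common component (the affine F_11-count falls short of the bound because intersections may lie at infinity, over extension fields, or carry multiplicity).


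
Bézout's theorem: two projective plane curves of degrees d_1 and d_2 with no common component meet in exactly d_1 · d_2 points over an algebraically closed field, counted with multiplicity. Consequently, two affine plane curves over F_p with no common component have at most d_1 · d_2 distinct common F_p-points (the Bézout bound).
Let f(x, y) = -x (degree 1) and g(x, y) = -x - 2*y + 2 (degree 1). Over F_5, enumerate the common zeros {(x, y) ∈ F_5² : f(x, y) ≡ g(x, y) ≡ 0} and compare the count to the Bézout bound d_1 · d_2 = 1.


Common zeros: {(0, 1)}; count = 1; Bézout bound = 1.

deg(f) = 1, deg(g) = 1, so Bézout bound = 1.
Scan x ∈ F_5. For each x, list the y ∈ F_5 with f(x, y) ≡ 0 and those with g(x, y) ≡ 0 (mod 5); the common zeros in that column are the intersection.
  x = 0: f ≡ 0 at y ∈ {0, 1, 2, 3, 4}; g ≡ 0 at y ∈ {1}; common: {1}.
  x = 1: f ≡ 0 at y ∈ ∅; g ≡ 0 at y ∈ {3}; common: ∅.
  x = 2: f ≡ 0 at y ∈ ∅; g ≡ 0 at y ∈ {0}; common: ∅.
  x = 3: f ≡ 0 at y ∈ ∅; g ≡ 0 at y ∈ {2}; common: ∅.
  x = 4: f ≡ 0 at y ∈ ∅; g ≡ 0 at y ∈ {4}; common: ∅.
Collecting: common zeros = {(0, 1)}, so the count is 1.
Comparison with the Bézout bound: 1 ≤ 1 = deg(f)·deg(g), as expected for curves with no common component (the bound is attained).


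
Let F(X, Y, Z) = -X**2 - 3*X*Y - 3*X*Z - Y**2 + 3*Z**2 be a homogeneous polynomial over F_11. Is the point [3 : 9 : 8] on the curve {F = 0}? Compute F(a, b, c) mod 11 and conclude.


F(3,9,8) ≡ 4 (mod 11); P is NOT on the curve.

Evaluate F(3, 9, 8) term-by-term (mod 11).
  -X**2 ↦ -1·9·1·1 = -9
  -3*X*Y ↦ -3·3·9·1 = -81
  -3*X*Z ↦ -3·3·1·8 = -72
  -Y**2 ↦ -1·1·81·1 = -81
  3*Z**2 ↦ 3·1·1·64 = 192
Sum: F(3, 9, 8) = (-9) + (-81) + (-72) + (-81) + (192) = -51.
Reducing mod 11: -51 ≡ 4 (mod 11).
Since F(a, b, c) ≡ 4 ≠ 0 (mod 11), P does NOT lie on the curve.


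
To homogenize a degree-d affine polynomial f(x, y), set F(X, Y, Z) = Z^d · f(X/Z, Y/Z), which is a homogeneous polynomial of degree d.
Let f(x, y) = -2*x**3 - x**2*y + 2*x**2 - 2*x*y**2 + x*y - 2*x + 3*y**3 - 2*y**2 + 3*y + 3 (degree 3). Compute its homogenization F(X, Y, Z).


F(X, Y, Z) = -2*X**3 - X**2*Y + 2*X**2*Z - 2*X*Y**2 + X*Y*Z - 2*X*Z**2 + 3*Y**3 - 2*Y**2*Z + 3*Y*Z**2 + 3*Z**3

deg(f) = 3.
Substitute x = X/Z, y = Y/Z into f, then multiply by Z^3.
  monomial -2·x^3·y^0 ↦ -2·X^3·Y^0·Z^0.
  monomial -1·x^2·y^1 ↦ -1·X^2·Y^1·Z^0.
  monomial 2·x^2·y^0 ↦ 2·X^2·Y^0·Z^1.
  monomial -2·x^1·y^2 ↦ -2·X^1·Y^2·Z^0.
  monomial 1·x^1·y^1 ↦ 1·X^1·Y^1·Z^1.
  monomial -2·x^1·y^0 ↦ -2·X^1·Y^0·Z^2.
  monomial 3·x^0·y^3 ↦ 3·X^0·Y^3·Z^0.
  monomial -2·x^0·y^2 ↦ -2·X^0·Y^2·Z^1.
  monomial 3·x^0·y^1 ↦ 3·X^0·Y^1·Z^2.
  monomial 3·x^0·y^0 ↦ 3·X^0·Y^0·Z^3.
Collecting: F(X, Y, Z) = -2*X**3 - X**2*Y + 2*X**2*Z - 2*X*Y**2 + X*Y*Z - 2*X*Z**2 + 3*Y**3 - 2*Y**2*Z + 3*Y*Z**2 + 3*Z**3.


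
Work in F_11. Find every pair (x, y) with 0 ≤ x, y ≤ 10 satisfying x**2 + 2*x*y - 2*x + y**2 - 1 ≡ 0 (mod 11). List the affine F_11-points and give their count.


Affine F_11-points: {(0, 1), (0, 10), (1, 4), (1, 5), (2, 2), (2, 5), (4, 4), (4, 10), (5, 6), (7, 2), (7, 6)}; count = 11.

For each of the 121 pairs (x, y) ∈ F_11², evaluate f(x, y) mod 11. Record the zeros.
  x = 0: [0↦10, 1↦0, 2↦3, 3↦8, 4↦4, 5↦2, 6↦2, 7↦4, 8↦8, 9↦3, 10↦0]  zeros at y ∈ {1, 10}
  x = 1: [0↦9, 1↦1, 2↦6, 3↦2, 4↦0, 5↦0, 6↦2, 7↦6, 8↦1, 9↦9, 10↦8]  zeros at y ∈ {4, 5}
  x = 2: [0↦10, 1↦4, 2↦0, 3↦9, 4↦9, 5↦0, 6↦4, 7↦10, 8↦7, 9↦6, 10↦7]  zeros at y ∈ {2, 5}
  x = 3: [0↦2, 1↦9, 2↦7, 3↦7, 4↦9, 5↦2, 6↦8, 7↦5, 8↦4, 9↦5, 10↦8]  zeros at y ∈ ∅
  x = 4: [0↦7, 1↦5, 2↦5, 3↦7, 4↦0, 5↦6, 6↦3, 7↦2, 8↦3, 9↦6, 10↦0]  zeros at y ∈ {4, 10}
  x = 5: [0↦3, 1↦3, 2↦5, 3↦9, 4↦4, 5↦1, 6↦0, 7↦1, 8↦4, 9↦9, 10↦5]  zeros at y ∈ {6}
  x = 6: [0↦1, 1↦3, 2↦7, 3↦2, 4↦10, 5↦9, 6↦10, 7↦2, 8↦7, 9↦3, 10↦1]  zeros at y ∈ ∅
  x = 7: [0↦1, 1↦5, 2↦0, 3↦8, 4↦7, 5↦8, 6↦0, 7↦5, 8↦1, 9↦10, 10↦10]  zeros at y ∈ {2, 6}
  x = 8: [0↦3, 1↦9, 2↦6, 3↦5, 4↦6, 5↦9, 6↦3, 7↦10, 8↦8, 9↦8, 10↦10]  zeros at y ∈ ∅
  x = 9: [0↦7, 1↦4, 2↦3, 3↦4, 4↦7, 5↦1, 6↦8, 7↦6, 8↦6, 9↦8, 10↦1]  zeros at y ∈ ∅
  x = 10: [0↦2, 1↦1, 2↦2, 3↦5, 4↦10, 5↦6, 6↦4, 7↦4, 8↦6, 9↦10, 10↦5]  zeros at y ∈ ∅
Collecting zeros: affine points = {(0, 1), (0, 10), (1, 4), (1, 5), (2, 2), (2, 5), (4, 4), (4, 10), (5, 6), (7, 2), (7, 6)}.
Total count |C(F_11)_aff| = 11.


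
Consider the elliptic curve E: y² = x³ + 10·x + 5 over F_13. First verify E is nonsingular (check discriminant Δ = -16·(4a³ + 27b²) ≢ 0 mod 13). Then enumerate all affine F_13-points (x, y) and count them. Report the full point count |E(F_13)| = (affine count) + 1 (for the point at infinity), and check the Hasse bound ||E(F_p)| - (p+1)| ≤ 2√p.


Affine points = {(1, 4), (1, 9), (3, 6), (3, 7), (8, 5), (8, 8), (10, 0), (11, 4), (11, 9)}; affine count = 9; |E(F_13)| = 10.

Discriminant check: Δ ∝ 4a³ + 27b² = 4·10³ + 27·5² = 4·1000 + 27·25 ≡ 8 (mod 13). Nonzero ⇒ E is nonsingular.
For each x ∈ F_13, compute rhs = x³ + 10·x + 5 mod 13, then count y ∈ F_13 with y² ≡ rhs.
  x = 0: rhs = 5, matching y values: none (0 points).
  x = 1: rhs = 3, matching y values: 4, 9 (2 points).
  x = 2: rhs = 7, matching y values: none (0 points).
  x = 3: rhs = 10, matching y values: 6, 7 (2 points).
  x = 4: rhs = 5, matching y values: none (0 points).
  x = 5: rhs = 11, matching y values: none (0 points).
  x = 6: rhs = 8, matching y values: none (0 points).
  x = 7: rhs = 2, matching y values: none (0 points).
  x = 8: rhs = 12, matching y values: 5, 8 (2 points).
  x = 9: rhs = 5, matching y values: none (0 points).
  x = 10: rhs = 0, matching y values: 0 (1 points).
  x = 11: rhs = 3, matching y values: 4, 9 (2 points).
  x = 12: rhs = 7, matching y values: none (0 points).
Total affine count: 9.
Full point count |E(F_13)| = 9 + 1 = 10.
Hasse bound: |10 − (13+1)| = |-4| = 4 ≤ 2√13 ≈ 7.2111 ✓.


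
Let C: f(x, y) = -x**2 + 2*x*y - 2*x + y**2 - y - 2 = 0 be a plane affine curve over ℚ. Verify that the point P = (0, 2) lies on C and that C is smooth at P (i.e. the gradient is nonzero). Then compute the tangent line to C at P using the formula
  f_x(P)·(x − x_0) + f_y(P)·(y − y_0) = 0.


Tangent line at P: 2*x + 3*y - 6 = 0.

Step 1: f(0, 2) = 0, so P lies on C.
Step 2: partial derivatives
  f_x(x, y) = -2*x + 2*y - 2, f_y(x, y) = 2*x + 2*y - 1.
  f_x(P) = 2, f_y(P) = 3 (gradient nonzero, so P is smooth).
Step 3: tangent line at P: 2·(x − 0) + 3·(y − 2) = 0.
Expanding: 2*x + 3*y - 6 = 0.


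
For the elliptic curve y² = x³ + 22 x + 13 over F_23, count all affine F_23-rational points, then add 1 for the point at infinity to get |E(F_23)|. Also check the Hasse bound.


Affine points = {(0, 6), (0, 17), (1, 6), (1, 17), (4, 2), (4, 21), (5, 8), (5, 15), (6, 4), (6, 19), (7, 2), (7, 21), (12, 2), (12, 21), (13, 9), (13, 14), (14, 11), (14, 12), (18, 10), (18, 13), (20, 9), (20, 14), (22, 6), (22, 17)}; affine count = 24; |E(F_23)| = 25.

Discriminant check: Δ ∝ 4a³ + 27b² = 4·22³ + 27·13² = 4·10648 + 27·169 ≡ 5 (mod 23). Nonzero ⇒ E is nonsingular.
For each x ∈ F_23, compute rhs = x³ + 22·x + 13 mod 23, then count y ∈ F_23 with y² ≡ rhs.
  x = 0: rhs = 13, matching y values: 6, 17 (2 points).
  x = 1: rhs = 13, matching y values: 6, 17 (2 points).
  x = 2: rhs = 19, matching y values: none (0 points).
  x = 3: rhs = 14, matching y values: none (0 points).
  x = 4: rhs = 4, matching y values: 2, 21 (2 points).
  x = 5: rhs = 18, matching y values: 8, 15 (2 points).
  x = 6: rhs = 16, matching y values: 4, 19 (2 points).
  x = 7: rhs = 4, matching y values: 2, 21 (2 points).
  x = 8: rhs = 11, matching y values: none (0 points).
  x = 9: rhs = 20, matching y values: none (0 points).
  x = 10: rhs = 14, matching y values: none (0 points).
  x = 11: rhs = 22, matching y values: none (0 points).
  x = 12: rhs = 4, matching y values: 2, 21 (2 points).
  x = 13: rhs = 12, matching y values: 9, 14 (2 points).
  x = 14: rhs = 6, matching y values: 11, 12 (2 points).
  x = 15: rhs = 15, matching y values: none (0 points).
  x = 16: rhs = 22, matching y values: none (0 points).
  x = 17: rhs = 10, matching y values: none (0 points).
  x = 18: rhs = 8, matching y values: 10, 13 (2 points).
  x = 19: rhs = 22, matching y values: none (0 points).
  x = 20: rhs = 12, matching y values: 9, 14 (2 points).
  x = 21: rhs = 7, matching y values: none (0 points).
  x = 22: rhs = 13, matching y values: 6, 17 (2 points).
Total affine count: 24.
Full point count |E(F_23)| = 24 + 1 = 25.
Hasse bound: |25 − (23+1)| = |1| = 1 ≤ 2√23 ≈ 9.5917 ✓.


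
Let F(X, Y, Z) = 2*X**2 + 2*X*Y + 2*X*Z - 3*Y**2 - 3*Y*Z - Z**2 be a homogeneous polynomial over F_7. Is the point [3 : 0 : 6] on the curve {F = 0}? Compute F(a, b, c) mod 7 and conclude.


F(3,0,6) ≡ 4 (mod 7); P is NOT on the curve.

Evaluate F(3, 0, 6) term-by-term (mod 7).
  2*X**2 ↦ 2·9·1·1 = 18
  2*X*Y ↦ 2·3·0·1 = 0
  2*X*Z ↦ 2·3·1·6 = 36
  -3*Y**2 ↦ -3·1·0·1 = 0
  -3*Y*Z ↦ -3·1·0·6 = 0
  -Z**2 ↦ -1·1·1·36 = -36
Sum: F(3, 0, 6) = (18) + (0) + (36) + (0) + (0) + (-36) = 18.
Reducing mod 7: 18 ≡ 4 (mod 7).
Since F(a, b, c) ≡ 4 ≠ 0 (mod 7), P does NOT lie on the curve.


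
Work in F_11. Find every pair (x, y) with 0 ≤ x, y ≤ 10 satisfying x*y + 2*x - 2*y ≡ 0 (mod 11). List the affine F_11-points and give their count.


Affine F_11-points: {(0, 0), (1, 2), (3, 5), (4, 7), (5, 4), (6, 8), (7, 6), (8, 1), (9, 10), (10, 3)}; count = 10.

For each of the 121 pairs (x, y) ∈ F_11², evaluate f(x, y) mod 11. Record the zeros.
  x = 0: [0↦0, 1↦9, 2↦7, 3↦5, 4↦3, 5↦1, 6↦10, 7↦8, 8↦6, 9↦4, 10↦2]  zeros at y ∈ {0}
  x = 1: [0↦2, 1↦1, 2↦0, 3↦10, 4↦9, 5↦8, 6↦7, 7↦6, 8↦5, 9↦4, 10↦3]  zeros at y ∈ {2}
  x = 2: [0↦4, 1↦4, 2↦4, 3↦4, 4↦4, 5↦4, 6↦4, 7↦4, 8↦4, 9↦4, 10↦4]  zeros at y ∈ ∅
  x = 3: [0↦6, 1↦7, 2↦8, 3↦9, 4↦10, 5↦0, 6↦1, 7↦2, 8↦3, 9↦4, 10↦5]  zeros at y ∈ {5}
  x = 4: [0↦8, 1↦10, 2↦1, 3↦3, 4↦5, 5↦7, 6↦9, 7↦0, 8↦2, 9↦4, 10↦6]  zeros at y ∈ {7}
  x = 5: [0↦10, 1↦2, 2↦5, 3↦8, 4↦0, 5↦3, 6↦6, 7↦9, 8↦1, 9↦4, 10↦7]  zeros at y ∈ {4}
  x = 6: [0↦1, 1↦5, 2↦9, 3↦2, 4↦6, 5↦10, 6↦3, 7↦7, 8↦0, 9↦4, 10↦8]  zeros at y ∈ {8}
  x = 7: [0↦3, 1↦8, 2↦2, 3↦7, 4↦1, 5↦6, 6↦0, 7↦5, 8↦10, 9↦4, 10↦9]  zeros at y ∈ {6}
  x = 8: [0↦5, 1↦0, 2↦6, 3↦1, 4↦7, 5↦2, 6↦8, 7↦3, 8↦9, 9↦4, 10↦10]  zeros at y ∈ {1}
  x = 9: [0↦7, 1↦3, 2↦10, 3↦6, 4↦2, 5↦9, 6↦5, 7↦1, 8↦8, 9↦4, 10↦0]  zeros at y ∈ {10}
  x = 10: [0↦9, 1↦6, 2↦3, 3↦0, 4↦8, 5↦5, 6↦2, 7↦10, 8↦7, 9↦4, 10↦1]  zeros at y ∈ {3}
Collecting zeros: affine points = {(0, 0), (1, 2), (3, 5), (4, 7), (5, 4), (6, 8), (7, 6), (8, 1), (9, 10), (10, 3)}.
Total count |C(F_11)_aff| = 10.


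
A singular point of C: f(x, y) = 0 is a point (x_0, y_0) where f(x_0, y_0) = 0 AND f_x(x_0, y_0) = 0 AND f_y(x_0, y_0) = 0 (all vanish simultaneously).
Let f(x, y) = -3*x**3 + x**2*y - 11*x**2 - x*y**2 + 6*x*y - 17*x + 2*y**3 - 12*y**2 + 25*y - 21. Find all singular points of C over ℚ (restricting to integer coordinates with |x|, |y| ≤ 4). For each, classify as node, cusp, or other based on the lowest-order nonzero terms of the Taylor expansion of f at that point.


Singular points: {(-1, 2)}; classification: cusp.

Compute partial derivatives:
  f_x = -9*x**2 + 2*x*y - 22*x - y**2 + 6*y - 17.
  f_y = x**2 - 2*x*y + 6*x + 6*y**2 - 24*y + 25.
Scan x_0 ∈ {−4, ..., 4}. For each x_0, f_y(x_0, y) is a polynomial in y; find its integer roots y ∈ {−4, ..., 4}, then test f_x and f at those candidates.
  x = -4: f_y(-4, y) = 6*y**2 - 16*y + 17; no integer root y with |y| ≤ 4.
  x = -3: f_y(-3, y) = 6*y**2 - 18*y + 16; no integer root y with |y| ≤ 4.
  x = -2: f_y(-2, y) = 6*y**2 - 20*y + 17; no integer root y with |y| ≤ 4.
  x = -1: f_y(-1, y) = 6*y**2 - 22*y + 20; vanishes at y ∈ {2}. (-1, 2): f_x = 0, f = 0 — SINGULAR.
  x = 0: f_y(0, y) = 6*y**2 - 24*y + 25; no integer root y with |y| ≤ 4.
  x = 1: f_y(1, y) = 6*y**2 - 26*y + 32; no integer root y with |y| ≤ 4.
  x = 2: f_y(2, y) = 6*y**2 - 28*y + 41; no integer root y with |y| ≤ 4.
  x = 3: f_y(3, y) = 6*y**2 - 30*y + 52; no integer root y with |y| ≤ 4.
  x = 4: f_y(4, y) = 6*y**2 - 32*y + 65; no integer root y with |y| ≤ 4.
Only singular point on the grid: (-1, 2).
Classify: substitute x = -1 + u, y = 2 + v and expand: f = -3*u**3 + u**2*v - u*v**2 + 2*v**3 + v**2.
No constant or linear terms (consistent with a singular point). Quadratic part: v**2. Cubic part: -3*u**3 + u**2*v - u*v**2 + 2*v**3.
The quadratic part v**2 is a perfect square, so there is a single (double) tangent line v = 0, i.e. y = 2. Restricting the cubic part to that line (v = 0) leaves -3*u**3 ≠ 0, so f is not divisible by v and the branch is v² ≈ 3*u**3 to lowest order — this is a cusp.
Classification: cusp.


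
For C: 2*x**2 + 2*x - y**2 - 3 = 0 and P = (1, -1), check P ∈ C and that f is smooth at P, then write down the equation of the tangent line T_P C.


Tangent line at P: 6*x + 2*y - 4 = 0.

Step 1: f(1, -1) = 0, so P lies on C.
Step 2: partial derivatives
  f_x(x, y) = 4*x + 2, f_y(x, y) = -2*y.
  f_x(P) = 6, f_y(P) = 2 (gradient nonzero, so P is smooth).
Step 3: tangent line at P: 6·(x − 1) + 2·(y − -1) = 0.
Expanding: 6*x + 2*y - 4 = 0.


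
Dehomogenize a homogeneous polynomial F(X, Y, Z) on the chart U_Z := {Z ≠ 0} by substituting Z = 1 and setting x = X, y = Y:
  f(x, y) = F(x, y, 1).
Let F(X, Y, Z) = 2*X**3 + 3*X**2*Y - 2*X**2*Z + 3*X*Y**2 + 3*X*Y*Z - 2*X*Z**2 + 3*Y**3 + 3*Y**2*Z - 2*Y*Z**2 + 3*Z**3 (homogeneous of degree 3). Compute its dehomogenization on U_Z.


f(x, y) = 2*x**3 + 3*x**2*y - 2*x**2 + 3*x*y**2 + 3*x*y - 2*x + 3*y**3 + 3*y**2 - 2*y + 3

On U_Z we set Z = 1. Each monomial c·X^i·Y^j·Z^k in F becomes c·x^i·y^j·1^k = c·x^i·y^j.
Substituting Z = 1: F(X, Y, 1) = 2*x**3 + 3*x**2*y - 2*x**2 + 3*x*y**2 + 3*x*y - 2*x + 3*y**3 + 3*y**2 - 2*y + 3.
Note: deg(f) ≤ deg(F) = 3; strict inequality happens when F is divisible by Z (lost terms).


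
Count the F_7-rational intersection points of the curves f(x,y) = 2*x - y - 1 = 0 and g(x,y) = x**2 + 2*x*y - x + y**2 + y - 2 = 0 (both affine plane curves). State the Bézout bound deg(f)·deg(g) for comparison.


Common zeros: ∅; count = 0; Bézout bound = 2.

deg(f) = 1, deg(g) = 2, so Bézout bound = 2.
Scan x ∈ F_7. For each x, list the y ∈ F_7 with f(x, y) ≡ 0 and those with g(x, y) ≡ 0 (mod 7); the common zeros in that column are the intersection.
  x = 0: f ≡ 0 at y ∈ {6}; g ≡ 0 at y ∈ {1, 5}; common: ∅.
  x = 1: f ≡ 0 at y ∈ {1}; g ≡ 0 at y ∈ ∅; common: ∅.
  x = 2: f ≡ 0 at y ∈ {3}; g ≡ 0 at y ∈ {0, 2}; common: ∅.
  x = 3: f ≡ 0 at y ∈ {5}; g ≡ 0 at y ∈ ∅; common: ∅.
  x = 4: f ≡ 0 at y ∈ {0}; g ≡ 0 at y ∈ ∅; common: ∅.
  x = 5: f ≡ 0 at y ∈ {2}; g ≡ 0 at y ∈ {5}; common: ∅.
  x = 6: f ≡ 0 at y ∈ {4}; g ≡ 0 at y ∈ {0, 1}; common: ∅.
Collecting: common zeros = ∅, so the count is 0.
Comparison with the Bézout bound: 0 ≤ 2 = deg(f)·deg(g), as expected for curves with no common component (the affine F_7-count falls short of the bound because intersections may lie at infinity, over extension fields, or carry multiplicity).


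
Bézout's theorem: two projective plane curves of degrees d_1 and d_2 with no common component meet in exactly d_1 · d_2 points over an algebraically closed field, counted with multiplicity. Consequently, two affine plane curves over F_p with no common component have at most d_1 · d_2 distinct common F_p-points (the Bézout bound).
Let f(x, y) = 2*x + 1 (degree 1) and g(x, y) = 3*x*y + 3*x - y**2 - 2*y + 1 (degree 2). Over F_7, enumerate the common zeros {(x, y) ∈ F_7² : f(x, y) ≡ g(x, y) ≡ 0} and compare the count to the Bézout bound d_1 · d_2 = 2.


Common zeros: ∅; count = 0; Bézout bound = 2.

deg(f) = 1, deg(g) = 2, so Bézout bound = 2.
Scan x ∈ F_7. For each x, list the y ∈ F_7 with f(x, y) ≡ 0 and those with g(x, y) ≡ 0 (mod 7); the common zeros in that column are the intersection.
  x = 0: f ≡ 0 at y ∈ ∅; g ≡ 0 at y ∈ {2, 3}; common: ∅.
  x = 1: f ≡ 0 at y ∈ ∅; g ≡ 0 at y ∈ ∅; common: ∅.
  x = 2: f ≡ 0 at y ∈ ∅; g ≡ 0 at y ∈ {0, 4}; common: ∅.
  x = 3: f ≡ 0 at y ∈ {0, 1, 2, 3, 4, 5, 6}; g ≡ 0 at y ∈ ∅; common: ∅.
  x = 4: f ≡ 0 at y ∈ ∅; g ≡ 0 at y ∈ ∅; common: ∅.
  x = 5: f ≡ 0 at y ∈ ∅; g ≡ 0 at y ∈ {1, 5}; common: ∅.
  x = 6: f ≡ 0 at y ∈ ∅; g ≡ 0 at y ∈ ∅; common: ∅.
Collecting: common zeros = ∅, so the count is 0.
Comparison with the Bézout bound: 0 ≤ 2 = deg(f)·deg(g), as expected for curves with no common component (the affine F_7-count falls short of the bound because intersections may lie at infinity, over extension fields, or carry multiplicity).
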